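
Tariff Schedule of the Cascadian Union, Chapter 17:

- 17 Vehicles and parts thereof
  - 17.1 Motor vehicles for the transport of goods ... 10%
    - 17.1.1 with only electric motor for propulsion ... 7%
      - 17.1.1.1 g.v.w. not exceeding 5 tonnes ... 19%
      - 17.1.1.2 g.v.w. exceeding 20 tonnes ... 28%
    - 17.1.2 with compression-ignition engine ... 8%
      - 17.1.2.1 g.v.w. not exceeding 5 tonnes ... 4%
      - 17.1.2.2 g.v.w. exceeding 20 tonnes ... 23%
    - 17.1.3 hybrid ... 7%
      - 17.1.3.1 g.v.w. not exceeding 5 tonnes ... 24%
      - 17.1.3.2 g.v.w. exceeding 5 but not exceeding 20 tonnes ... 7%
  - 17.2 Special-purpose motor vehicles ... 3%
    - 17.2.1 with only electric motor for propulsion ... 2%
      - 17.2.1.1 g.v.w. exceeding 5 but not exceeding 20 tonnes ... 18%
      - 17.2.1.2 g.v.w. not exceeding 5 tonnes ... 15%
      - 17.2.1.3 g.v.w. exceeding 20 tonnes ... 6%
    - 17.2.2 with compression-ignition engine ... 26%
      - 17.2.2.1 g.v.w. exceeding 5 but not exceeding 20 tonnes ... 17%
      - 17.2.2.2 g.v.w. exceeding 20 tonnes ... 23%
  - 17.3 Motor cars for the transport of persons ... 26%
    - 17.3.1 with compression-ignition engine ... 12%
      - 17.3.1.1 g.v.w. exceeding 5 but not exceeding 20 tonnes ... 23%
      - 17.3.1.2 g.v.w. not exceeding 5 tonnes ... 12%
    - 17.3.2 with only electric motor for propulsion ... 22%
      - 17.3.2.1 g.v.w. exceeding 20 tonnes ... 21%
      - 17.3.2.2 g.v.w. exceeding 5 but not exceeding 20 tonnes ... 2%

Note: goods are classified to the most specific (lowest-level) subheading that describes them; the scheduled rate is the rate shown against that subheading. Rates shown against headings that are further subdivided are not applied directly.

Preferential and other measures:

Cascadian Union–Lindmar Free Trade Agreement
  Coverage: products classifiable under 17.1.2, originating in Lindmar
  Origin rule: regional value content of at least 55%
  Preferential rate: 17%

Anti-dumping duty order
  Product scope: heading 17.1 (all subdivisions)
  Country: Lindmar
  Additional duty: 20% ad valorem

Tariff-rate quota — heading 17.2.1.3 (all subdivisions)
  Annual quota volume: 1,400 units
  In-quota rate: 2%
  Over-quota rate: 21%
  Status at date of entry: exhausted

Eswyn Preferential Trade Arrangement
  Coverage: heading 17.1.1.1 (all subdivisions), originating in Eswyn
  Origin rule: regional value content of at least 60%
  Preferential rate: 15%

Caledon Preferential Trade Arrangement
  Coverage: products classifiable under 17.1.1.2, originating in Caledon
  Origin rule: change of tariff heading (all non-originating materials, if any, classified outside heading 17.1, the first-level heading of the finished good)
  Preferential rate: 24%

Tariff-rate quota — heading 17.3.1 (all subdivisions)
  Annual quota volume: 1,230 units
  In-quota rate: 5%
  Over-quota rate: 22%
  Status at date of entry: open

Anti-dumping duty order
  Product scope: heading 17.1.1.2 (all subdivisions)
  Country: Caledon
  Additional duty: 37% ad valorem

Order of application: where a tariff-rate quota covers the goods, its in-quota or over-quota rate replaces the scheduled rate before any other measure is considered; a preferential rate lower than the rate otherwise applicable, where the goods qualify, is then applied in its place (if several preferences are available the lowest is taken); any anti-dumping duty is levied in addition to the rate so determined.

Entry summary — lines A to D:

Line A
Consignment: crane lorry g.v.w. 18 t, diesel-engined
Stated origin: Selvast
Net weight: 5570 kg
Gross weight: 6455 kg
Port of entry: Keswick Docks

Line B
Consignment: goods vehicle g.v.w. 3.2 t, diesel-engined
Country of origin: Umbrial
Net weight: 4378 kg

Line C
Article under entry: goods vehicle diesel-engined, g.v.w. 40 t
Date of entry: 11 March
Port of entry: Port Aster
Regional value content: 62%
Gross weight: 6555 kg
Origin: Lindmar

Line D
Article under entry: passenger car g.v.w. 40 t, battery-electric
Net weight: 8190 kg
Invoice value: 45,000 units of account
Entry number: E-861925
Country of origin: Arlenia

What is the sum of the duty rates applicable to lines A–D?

79%

Line A: crane lorry → 17.2; diesel-engined → 17.2.2; g.v.w. 18 t → 17.2.2.1. Scheduled 17%. No special measure applies. → 17%.
Line B: goods vehicle → 17.1; diesel-engined → 17.1.2; g.v.w. 3.2 t → 17.1.2.1. Scheduled 4%. No special measure applies. → 4%.
Line C: goods vehicle → 17.1; diesel-engined → 17.1.2; g.v.w. 40 t → 17.1.2.2. Scheduled 23%. Lindmar agreement on 17.1.2: RVC ≥ 55% → 17% available; preferential 17%; anti-dumping (Lindmar, 17.1): +20%; total 17% + 20% = 37%. → 37%.
Line D: passenger car → 17.3; battery-electric → 17.3.2; g.v.w. 40 t → 17.3.2.1. Scheduled 21%. No special measure applies. → 21%.
Sum: 17% + 4% + 37% + 21% = 79%.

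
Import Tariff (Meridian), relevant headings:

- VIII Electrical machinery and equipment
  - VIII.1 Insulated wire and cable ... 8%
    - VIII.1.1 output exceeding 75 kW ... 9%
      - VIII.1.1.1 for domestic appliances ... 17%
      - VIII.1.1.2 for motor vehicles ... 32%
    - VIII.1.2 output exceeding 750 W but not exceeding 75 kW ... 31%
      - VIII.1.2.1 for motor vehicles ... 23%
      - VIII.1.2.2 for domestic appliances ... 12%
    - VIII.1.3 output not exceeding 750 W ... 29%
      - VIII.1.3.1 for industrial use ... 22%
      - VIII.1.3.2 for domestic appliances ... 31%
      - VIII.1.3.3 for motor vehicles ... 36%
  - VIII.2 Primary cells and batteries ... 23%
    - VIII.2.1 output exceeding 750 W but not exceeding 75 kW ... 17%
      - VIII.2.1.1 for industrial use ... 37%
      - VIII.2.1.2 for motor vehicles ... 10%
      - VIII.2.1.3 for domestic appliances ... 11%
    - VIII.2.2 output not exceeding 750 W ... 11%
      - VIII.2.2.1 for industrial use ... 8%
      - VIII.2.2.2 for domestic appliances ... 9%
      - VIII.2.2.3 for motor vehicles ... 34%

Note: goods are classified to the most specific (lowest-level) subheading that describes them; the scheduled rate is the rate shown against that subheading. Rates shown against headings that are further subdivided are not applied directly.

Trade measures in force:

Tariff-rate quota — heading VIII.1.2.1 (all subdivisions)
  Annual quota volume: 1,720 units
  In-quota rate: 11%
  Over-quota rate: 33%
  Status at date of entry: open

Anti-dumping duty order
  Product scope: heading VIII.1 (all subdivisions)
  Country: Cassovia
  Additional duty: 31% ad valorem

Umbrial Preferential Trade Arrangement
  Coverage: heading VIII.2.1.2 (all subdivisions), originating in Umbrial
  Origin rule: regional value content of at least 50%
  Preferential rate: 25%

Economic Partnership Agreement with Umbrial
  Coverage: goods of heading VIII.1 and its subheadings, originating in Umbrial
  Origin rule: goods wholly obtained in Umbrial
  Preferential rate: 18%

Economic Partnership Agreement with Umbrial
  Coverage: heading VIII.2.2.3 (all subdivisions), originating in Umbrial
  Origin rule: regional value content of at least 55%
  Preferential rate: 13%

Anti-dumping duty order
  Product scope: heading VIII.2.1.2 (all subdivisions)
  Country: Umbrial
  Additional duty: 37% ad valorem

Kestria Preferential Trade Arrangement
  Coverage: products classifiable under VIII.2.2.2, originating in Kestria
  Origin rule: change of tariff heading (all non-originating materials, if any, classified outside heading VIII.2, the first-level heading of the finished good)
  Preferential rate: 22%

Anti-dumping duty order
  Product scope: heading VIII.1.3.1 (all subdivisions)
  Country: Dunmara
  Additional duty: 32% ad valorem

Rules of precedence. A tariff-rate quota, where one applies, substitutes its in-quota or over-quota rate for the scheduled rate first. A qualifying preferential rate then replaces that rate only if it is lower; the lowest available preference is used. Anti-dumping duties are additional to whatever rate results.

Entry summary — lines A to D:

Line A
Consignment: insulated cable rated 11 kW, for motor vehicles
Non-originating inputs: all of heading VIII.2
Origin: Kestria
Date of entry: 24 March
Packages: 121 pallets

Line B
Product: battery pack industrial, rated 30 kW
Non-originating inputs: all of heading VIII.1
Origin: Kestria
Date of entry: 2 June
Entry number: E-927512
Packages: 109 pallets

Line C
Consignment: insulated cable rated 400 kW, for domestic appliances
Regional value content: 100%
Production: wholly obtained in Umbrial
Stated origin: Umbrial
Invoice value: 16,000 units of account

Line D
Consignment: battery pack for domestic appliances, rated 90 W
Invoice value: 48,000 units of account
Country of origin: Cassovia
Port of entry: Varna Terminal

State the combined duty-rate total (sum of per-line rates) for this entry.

Line A: insulated cable → VIII.1; rated 11 kW → VIII.1.2; for motor vehicles → VIII.1.2.1. Scheduled 23%. quota on VIII.1.2.1 open → in-quota 11%; Kestria agreement on VIII.2.2.2: VIII.1.2.1 not covered. → 11%.
Line B: battery pack → VIII.2; rated 30 kW → VIII.2.1; industrial → VIII.2.1.1. Scheduled 37%. Kestria agreement on VIII.2.2.2: VIII.2.1.1 not covered. → 37%.
Line C: insulated cable → VIII.1; rated 400 kW → VIII.1.1; for domestic appliances → VIII.1.1.1. Scheduled 17%. Umbrial agreement on VIII.2.1.2: VIII.1.1.1 not covered; Umbrial agreement on VIII.1: wholly obtained → 18% available; Umbrial agreement on VIII.2.2.3: VIII.1.1.1 not covered; preference 18% not lower than 17% → no reduction. → 17%.
Line D: battery pack → VIII.2; rated 90 W → VIII.2.2; for domestic appliances → VIII.2.2.2. Scheduled 9%. No special measure applies. → 9%.
Sum: 11% + 37% + 17% + 9% = 74%.

74%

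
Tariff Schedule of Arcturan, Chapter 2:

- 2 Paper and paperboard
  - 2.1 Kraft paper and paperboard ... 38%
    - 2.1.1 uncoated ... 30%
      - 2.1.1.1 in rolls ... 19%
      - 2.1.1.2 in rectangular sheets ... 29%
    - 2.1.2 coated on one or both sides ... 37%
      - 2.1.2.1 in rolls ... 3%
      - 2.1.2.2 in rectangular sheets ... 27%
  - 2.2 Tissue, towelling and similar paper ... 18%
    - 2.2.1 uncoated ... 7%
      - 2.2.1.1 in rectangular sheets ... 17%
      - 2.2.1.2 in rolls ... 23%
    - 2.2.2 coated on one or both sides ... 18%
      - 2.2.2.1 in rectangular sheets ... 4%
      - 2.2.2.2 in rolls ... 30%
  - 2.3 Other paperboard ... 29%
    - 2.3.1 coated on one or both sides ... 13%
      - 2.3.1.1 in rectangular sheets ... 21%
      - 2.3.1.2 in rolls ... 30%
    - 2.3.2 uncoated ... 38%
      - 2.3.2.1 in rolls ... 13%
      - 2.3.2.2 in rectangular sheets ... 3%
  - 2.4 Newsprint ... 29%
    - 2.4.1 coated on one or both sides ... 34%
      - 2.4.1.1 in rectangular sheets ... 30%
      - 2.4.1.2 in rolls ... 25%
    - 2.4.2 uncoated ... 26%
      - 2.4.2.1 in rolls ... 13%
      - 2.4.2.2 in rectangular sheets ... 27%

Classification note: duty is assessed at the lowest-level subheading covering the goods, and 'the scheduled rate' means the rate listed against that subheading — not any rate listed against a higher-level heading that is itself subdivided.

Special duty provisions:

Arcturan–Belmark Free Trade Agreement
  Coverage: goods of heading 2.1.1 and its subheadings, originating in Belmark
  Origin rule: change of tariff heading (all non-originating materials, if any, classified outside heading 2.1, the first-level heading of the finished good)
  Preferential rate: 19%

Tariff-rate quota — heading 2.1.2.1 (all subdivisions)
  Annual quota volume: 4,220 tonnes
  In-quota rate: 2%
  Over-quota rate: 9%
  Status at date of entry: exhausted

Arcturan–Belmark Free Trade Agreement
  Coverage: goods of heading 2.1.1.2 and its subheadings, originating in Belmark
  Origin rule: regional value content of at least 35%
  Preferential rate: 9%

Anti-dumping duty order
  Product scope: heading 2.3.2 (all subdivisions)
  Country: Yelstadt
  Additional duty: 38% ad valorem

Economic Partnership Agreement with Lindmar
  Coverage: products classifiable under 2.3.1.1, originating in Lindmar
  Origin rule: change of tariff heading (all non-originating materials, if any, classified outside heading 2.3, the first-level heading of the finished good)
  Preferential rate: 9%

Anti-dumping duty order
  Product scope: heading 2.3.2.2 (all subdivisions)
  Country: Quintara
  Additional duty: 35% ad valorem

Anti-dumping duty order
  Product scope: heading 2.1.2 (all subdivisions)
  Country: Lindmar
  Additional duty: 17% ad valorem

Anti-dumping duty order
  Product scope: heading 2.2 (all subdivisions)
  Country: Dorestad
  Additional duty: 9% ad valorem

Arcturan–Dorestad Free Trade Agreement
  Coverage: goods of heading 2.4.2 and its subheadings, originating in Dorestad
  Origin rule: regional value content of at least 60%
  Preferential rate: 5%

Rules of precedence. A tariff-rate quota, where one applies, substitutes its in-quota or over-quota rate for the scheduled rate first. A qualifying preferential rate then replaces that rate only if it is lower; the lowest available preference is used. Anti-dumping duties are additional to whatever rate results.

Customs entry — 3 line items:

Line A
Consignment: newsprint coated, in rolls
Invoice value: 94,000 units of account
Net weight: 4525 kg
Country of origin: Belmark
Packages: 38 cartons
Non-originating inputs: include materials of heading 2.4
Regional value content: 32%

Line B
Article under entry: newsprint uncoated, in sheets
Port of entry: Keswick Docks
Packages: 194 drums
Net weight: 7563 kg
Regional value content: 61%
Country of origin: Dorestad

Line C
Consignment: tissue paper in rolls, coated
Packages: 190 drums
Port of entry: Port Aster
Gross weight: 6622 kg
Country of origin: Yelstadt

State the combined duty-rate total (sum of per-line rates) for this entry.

Line A: newsprint → 2.4; coated → 2.4.1; in rolls → 2.4.1.2. Scheduled 25%. Belmark agreement on 2.1.1: 2.4.1.2 not covered; Belmark agreement on 2.1.1.2: 2.4.1.2 not covered. → 25%.
Line B: newsprint → 2.4; uncoated → 2.4.2; in sheets → 2.4.2.2. Scheduled 27%. Dorestad agreement on 2.4.2: RVC ≥ 60% → 5% available; preferential 5%. → 5%.
Line C: tissue paper → 2.2; coated → 2.2.2; in rolls → 2.2.2.2. Scheduled 30%. No special measure applies. → 30%.
Sum: 25% + 5% + 30% = 60%.

60%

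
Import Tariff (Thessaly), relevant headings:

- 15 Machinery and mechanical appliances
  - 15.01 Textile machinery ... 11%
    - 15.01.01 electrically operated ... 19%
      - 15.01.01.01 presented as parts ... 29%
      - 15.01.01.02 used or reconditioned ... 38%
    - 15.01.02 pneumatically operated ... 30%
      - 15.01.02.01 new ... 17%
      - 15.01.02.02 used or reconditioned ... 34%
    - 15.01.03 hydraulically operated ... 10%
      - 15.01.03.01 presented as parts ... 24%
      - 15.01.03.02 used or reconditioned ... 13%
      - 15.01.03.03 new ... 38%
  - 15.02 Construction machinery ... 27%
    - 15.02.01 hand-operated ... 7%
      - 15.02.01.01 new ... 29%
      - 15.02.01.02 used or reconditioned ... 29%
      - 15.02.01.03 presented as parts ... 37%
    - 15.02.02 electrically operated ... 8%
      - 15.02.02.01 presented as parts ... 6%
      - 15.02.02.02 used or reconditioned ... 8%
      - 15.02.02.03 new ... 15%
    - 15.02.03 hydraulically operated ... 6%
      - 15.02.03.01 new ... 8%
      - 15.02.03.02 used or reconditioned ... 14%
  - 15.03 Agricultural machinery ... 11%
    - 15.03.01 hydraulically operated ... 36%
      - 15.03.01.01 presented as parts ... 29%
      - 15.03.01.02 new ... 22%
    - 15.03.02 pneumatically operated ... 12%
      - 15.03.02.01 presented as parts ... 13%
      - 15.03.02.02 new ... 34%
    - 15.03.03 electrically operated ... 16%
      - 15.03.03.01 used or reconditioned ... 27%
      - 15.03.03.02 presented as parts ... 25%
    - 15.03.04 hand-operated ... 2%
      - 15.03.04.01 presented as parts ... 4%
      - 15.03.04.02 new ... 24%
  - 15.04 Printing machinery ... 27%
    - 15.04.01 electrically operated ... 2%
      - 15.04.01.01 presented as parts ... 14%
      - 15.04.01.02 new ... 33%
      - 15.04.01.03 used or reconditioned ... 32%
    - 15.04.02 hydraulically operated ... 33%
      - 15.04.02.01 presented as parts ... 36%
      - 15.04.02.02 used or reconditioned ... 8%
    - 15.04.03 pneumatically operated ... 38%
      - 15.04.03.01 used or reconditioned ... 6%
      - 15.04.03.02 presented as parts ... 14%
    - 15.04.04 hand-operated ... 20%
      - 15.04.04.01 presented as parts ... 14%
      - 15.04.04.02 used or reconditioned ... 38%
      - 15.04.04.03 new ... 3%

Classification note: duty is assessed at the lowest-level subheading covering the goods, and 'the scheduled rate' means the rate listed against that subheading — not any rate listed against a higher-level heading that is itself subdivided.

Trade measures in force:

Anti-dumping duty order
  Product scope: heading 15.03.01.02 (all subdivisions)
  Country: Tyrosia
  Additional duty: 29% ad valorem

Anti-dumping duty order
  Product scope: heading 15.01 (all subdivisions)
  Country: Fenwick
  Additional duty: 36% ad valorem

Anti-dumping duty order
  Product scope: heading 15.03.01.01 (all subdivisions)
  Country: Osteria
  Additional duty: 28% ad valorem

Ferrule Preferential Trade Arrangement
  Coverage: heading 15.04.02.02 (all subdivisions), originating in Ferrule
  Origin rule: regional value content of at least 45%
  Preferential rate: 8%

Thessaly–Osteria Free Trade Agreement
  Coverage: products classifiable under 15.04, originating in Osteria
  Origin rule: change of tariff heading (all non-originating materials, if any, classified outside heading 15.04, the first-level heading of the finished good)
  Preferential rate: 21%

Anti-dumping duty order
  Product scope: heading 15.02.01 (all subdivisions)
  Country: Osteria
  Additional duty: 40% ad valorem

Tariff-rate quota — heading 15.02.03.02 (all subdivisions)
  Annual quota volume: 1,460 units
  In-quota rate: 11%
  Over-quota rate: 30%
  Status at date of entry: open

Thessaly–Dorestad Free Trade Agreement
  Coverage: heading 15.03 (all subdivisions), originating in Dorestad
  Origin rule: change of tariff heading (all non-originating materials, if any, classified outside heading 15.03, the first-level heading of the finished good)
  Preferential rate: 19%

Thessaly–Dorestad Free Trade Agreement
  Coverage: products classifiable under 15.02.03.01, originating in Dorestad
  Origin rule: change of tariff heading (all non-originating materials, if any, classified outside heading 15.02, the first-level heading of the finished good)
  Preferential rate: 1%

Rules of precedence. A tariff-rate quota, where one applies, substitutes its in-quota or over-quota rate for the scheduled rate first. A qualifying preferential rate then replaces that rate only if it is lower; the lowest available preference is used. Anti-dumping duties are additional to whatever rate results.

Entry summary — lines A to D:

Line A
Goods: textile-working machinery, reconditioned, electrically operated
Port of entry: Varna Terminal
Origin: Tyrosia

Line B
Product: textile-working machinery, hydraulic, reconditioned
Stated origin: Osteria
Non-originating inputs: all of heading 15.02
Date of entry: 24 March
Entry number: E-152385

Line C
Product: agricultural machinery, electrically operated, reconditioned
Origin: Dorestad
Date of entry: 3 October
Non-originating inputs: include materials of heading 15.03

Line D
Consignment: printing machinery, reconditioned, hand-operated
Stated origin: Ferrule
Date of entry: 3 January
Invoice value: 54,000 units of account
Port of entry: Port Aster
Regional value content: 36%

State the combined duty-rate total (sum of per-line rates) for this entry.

Line A: textile-working → 15.01; electrically operated → 15.01.01; reconditioned → 15.01.01.02. Scheduled 38%. No special measure applies. → 38%.
Line B: textile-working → 15.01; hydraulic → 15.01.03; reconditioned → 15.01.03.02. Scheduled 13%. Osteria agreement on 15.04: 15.01.03.02 not covered. → 13%.
Line C: agricultural → 15.03; electrically operated → 15.03.03; reconditioned → 15.03.03.01. Scheduled 27%. Dorestad agreement on 15.03: CTH not met; Dorestad agreement on 15.02.03.01: 15.03.03.01 not covered. → 27%.
Line D: printing → 15.04; hand-operated → 15.04.04; reconditioned → 15.04.04.02. Scheduled 38%. Ferrule agreement on 15.04.02.02: 15.04.04.02 not covered. → 38%.
Sum: 38% + 13% + 27% + 38% = 116%.

116%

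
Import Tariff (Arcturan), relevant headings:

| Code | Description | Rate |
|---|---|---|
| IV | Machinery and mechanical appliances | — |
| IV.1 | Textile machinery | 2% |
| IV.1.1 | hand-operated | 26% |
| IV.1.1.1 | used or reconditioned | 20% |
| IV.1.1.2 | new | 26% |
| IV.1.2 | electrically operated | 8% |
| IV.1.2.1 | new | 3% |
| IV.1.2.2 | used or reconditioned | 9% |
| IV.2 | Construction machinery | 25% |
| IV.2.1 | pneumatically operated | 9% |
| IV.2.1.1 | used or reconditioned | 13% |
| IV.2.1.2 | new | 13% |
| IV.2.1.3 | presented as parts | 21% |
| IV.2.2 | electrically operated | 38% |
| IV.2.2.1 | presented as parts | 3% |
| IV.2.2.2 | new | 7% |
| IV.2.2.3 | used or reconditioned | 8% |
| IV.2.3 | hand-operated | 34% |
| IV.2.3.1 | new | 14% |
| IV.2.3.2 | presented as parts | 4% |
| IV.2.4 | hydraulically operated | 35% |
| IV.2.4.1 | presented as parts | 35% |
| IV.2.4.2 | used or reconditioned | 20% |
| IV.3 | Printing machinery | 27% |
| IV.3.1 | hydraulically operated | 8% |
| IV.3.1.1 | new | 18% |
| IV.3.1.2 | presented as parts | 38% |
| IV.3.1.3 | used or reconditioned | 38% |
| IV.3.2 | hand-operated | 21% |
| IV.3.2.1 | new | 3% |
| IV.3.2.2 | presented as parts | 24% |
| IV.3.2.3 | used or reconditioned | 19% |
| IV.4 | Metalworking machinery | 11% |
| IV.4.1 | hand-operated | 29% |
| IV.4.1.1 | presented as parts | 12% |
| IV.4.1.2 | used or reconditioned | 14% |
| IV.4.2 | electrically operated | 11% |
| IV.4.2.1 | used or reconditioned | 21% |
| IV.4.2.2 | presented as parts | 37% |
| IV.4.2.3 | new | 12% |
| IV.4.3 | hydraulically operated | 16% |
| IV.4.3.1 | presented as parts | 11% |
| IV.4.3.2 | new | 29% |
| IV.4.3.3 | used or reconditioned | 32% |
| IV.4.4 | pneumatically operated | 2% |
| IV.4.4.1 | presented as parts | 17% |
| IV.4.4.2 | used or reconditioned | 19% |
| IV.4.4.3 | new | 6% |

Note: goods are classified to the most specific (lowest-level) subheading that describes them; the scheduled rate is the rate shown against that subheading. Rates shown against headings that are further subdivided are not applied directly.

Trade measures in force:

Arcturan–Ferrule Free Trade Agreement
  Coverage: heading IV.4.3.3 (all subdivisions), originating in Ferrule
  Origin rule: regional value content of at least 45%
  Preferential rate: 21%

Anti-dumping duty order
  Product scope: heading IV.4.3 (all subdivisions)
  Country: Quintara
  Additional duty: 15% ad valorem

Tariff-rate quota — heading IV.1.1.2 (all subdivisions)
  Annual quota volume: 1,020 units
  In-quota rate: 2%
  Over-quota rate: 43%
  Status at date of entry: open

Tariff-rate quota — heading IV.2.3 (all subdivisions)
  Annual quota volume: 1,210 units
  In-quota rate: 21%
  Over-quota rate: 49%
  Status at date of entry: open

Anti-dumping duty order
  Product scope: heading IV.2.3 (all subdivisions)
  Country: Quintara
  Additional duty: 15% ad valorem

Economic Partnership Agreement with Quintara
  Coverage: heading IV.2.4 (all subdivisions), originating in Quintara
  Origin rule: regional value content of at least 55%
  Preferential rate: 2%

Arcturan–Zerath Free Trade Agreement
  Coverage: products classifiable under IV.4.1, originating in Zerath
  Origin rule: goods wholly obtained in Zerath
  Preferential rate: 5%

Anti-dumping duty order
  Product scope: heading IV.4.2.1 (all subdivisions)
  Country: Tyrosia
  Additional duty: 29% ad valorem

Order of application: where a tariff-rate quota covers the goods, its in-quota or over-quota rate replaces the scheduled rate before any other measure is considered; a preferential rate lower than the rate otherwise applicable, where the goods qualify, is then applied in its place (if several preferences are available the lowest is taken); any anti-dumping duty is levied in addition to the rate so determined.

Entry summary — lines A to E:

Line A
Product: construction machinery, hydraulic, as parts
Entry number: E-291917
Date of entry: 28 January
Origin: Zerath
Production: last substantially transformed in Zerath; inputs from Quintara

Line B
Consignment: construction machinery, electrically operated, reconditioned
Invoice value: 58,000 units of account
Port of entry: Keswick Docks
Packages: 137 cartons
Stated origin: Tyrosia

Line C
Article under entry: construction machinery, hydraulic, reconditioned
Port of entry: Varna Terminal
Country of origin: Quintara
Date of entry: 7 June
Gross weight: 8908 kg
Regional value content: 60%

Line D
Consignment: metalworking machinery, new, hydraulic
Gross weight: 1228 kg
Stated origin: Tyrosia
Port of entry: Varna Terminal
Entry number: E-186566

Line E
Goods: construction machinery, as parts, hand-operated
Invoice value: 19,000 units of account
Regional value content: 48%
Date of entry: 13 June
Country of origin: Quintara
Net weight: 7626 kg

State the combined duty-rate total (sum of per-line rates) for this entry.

110%

Line A: construction → IV.2; hydraulic → IV.2.4; as parts → IV.2.4.1. Scheduled 35%. Zerath agreement on IV.4.1: IV.2.4.1 not covered. → 35%.
Line B: construction → IV.2; electrically operated → IV.2.2; reconditioned → IV.2.2.3. Scheduled 8%. No special measure applies. → 8%.
Line C: construction → IV.2; hydraulic → IV.2.4; reconditioned → IV.2.4.2. Scheduled 20%. Quintara agreement on IV.2.4: RVC ≥ 55% → 2% available; preferential 2%. → 2%.
Line D: metalworking → IV.4; hydraulic → IV.4.3; new → IV.4.3.2. Scheduled 29%. No special measure applies. → 29%.
Line E: construction → IV.2; hand-operated → IV.2.3; as parts → IV.2.3.2. Scheduled 4%. quota on IV.2.3 open → in-quota 21%; Quintara agreement on IV.2.4: IV.2.3.2 not covered; anti-dumping (Quintara, IV.2.3): +15%; total 21% + 15% = 36%. → 36%.
Sum: 35% + 8% + 2% + 29% + 36% = 110%.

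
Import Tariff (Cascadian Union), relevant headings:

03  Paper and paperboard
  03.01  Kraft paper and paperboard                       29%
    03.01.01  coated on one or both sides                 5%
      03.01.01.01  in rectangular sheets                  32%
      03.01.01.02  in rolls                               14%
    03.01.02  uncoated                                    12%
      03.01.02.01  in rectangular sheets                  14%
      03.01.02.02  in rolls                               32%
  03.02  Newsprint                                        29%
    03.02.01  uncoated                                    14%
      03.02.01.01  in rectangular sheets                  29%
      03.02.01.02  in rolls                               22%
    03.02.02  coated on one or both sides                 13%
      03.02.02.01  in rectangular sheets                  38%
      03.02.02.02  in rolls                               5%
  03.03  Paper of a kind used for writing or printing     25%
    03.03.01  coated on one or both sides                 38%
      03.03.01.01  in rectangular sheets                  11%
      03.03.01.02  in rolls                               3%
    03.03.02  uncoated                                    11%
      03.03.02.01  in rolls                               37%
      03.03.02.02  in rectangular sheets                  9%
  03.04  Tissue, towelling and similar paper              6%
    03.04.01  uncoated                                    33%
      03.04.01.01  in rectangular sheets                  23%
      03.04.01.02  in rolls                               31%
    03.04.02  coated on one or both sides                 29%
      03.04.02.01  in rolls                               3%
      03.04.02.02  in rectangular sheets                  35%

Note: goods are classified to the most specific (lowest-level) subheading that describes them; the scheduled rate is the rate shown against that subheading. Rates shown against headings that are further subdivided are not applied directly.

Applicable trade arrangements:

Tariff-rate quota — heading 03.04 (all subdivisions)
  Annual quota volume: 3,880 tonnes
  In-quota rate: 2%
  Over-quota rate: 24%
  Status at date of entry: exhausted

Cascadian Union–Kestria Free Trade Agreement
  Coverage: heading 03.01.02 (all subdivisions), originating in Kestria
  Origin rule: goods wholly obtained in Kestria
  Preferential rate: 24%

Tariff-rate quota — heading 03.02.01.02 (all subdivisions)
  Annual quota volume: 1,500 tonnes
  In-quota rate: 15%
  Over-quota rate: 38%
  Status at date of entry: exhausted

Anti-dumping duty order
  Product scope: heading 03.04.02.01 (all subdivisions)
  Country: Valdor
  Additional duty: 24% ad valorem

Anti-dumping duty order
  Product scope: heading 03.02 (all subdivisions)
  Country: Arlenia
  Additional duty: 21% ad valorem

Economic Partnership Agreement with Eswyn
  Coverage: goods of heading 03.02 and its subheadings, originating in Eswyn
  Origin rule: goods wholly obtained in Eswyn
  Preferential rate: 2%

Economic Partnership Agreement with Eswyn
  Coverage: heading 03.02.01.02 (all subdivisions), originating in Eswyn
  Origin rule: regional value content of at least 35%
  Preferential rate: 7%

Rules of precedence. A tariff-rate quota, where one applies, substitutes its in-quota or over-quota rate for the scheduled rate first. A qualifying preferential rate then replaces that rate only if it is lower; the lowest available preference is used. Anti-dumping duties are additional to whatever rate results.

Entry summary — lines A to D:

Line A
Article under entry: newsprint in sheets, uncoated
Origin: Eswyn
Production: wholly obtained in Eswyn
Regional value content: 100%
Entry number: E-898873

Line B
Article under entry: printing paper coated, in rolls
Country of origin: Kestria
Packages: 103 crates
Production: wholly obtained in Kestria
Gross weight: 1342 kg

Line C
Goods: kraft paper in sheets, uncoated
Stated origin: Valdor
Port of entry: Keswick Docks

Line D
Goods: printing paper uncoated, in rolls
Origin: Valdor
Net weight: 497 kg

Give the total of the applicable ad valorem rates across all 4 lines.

Line A: newsprint → 03.02; uncoated → 03.02.01; in sheets → 03.02.01.01. Scheduled 29%. Eswyn agreement on 03.02: wholly obtained → 2% available; Eswyn agreement on 03.02.01.02: 03.02.01.01 not covered; preferential 2%. → 2%.
Line B: printing paper → 03.03; coated → 03.03.01; in rolls → 03.03.01.02. Scheduled 3%. Kestria agreement on 03.01.02: 03.03.01.02 not covered. → 3%.
Line C: kraft paper → 03.01; uncoated → 03.01.02; in sheets → 03.01.02.01. Scheduled 14%. No special measure applies. → 14%.
Line D: printing paper → 03.03; uncoated → 03.03.02; in rolls → 03.03.02.01. Scheduled 37%. No special measure applies. → 37%.
Sum: 2% + 3% + 14% + 37% = 56%.

56%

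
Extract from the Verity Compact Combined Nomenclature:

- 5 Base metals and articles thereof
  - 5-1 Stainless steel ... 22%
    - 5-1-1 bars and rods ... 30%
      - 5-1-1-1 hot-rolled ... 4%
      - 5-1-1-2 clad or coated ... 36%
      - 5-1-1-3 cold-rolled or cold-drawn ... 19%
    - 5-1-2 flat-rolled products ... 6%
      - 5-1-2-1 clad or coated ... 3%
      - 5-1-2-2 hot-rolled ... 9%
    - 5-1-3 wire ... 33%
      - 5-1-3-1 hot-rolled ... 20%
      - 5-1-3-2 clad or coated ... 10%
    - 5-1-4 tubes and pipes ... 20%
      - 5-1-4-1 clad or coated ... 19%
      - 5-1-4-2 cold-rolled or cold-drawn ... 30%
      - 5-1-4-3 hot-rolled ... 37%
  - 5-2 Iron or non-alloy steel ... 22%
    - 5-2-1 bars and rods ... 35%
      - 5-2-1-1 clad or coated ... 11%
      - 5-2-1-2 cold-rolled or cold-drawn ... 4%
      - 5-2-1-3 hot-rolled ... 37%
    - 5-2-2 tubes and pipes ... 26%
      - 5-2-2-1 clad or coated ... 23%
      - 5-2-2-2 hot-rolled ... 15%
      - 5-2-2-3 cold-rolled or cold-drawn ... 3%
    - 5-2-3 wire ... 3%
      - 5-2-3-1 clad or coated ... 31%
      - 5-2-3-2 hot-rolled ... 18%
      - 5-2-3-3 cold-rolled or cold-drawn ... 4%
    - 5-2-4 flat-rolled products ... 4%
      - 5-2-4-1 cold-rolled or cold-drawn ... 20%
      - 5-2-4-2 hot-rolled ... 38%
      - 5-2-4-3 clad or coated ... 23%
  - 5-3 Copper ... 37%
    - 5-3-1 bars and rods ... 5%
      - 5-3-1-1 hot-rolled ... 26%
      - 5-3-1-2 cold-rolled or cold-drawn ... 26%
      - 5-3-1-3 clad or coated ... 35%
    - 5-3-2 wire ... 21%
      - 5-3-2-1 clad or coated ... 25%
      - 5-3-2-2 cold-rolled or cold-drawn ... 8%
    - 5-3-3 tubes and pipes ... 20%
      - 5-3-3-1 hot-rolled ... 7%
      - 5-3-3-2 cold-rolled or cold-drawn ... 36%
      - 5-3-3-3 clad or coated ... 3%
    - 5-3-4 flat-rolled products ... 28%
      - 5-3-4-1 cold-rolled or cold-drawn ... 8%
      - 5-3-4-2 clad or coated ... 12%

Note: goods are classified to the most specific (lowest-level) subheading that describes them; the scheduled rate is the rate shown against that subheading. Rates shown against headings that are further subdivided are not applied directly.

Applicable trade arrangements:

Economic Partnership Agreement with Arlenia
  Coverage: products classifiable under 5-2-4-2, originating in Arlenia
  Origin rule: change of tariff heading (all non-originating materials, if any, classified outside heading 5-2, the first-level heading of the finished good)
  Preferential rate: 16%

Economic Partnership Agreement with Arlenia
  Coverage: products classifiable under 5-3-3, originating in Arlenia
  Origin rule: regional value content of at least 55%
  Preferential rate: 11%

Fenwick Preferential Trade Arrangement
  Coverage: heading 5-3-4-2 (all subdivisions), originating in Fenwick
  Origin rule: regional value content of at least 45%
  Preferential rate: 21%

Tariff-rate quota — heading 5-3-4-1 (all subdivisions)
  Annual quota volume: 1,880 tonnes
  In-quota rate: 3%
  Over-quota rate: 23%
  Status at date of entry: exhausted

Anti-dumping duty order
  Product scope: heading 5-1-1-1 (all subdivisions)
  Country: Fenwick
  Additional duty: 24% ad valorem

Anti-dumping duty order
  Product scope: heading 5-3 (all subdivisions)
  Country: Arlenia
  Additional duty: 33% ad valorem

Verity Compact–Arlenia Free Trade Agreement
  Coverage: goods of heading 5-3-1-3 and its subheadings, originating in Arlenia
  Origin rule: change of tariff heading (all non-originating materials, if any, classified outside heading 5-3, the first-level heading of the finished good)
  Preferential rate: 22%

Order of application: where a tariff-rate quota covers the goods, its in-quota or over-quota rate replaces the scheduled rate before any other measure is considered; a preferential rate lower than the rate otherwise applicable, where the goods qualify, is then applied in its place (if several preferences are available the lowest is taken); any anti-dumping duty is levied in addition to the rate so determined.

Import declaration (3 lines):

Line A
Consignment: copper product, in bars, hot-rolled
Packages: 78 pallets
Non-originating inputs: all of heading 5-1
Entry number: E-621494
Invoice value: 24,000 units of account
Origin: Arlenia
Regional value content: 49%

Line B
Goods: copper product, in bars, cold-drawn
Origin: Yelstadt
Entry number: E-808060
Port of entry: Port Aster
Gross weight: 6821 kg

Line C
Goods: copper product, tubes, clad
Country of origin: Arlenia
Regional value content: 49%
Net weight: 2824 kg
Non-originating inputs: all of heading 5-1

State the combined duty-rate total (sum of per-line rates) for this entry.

121%

Line A: copper → 5-3; in bars → 5-3-1; hot-rolled → 5-3-1-1. Scheduled 26%. Arlenia agreement on 5-2-4-2: 5-3-1-1 not covered; Arlenia agreement on 5-3-3: 5-3-1-1 not covered; Arlenia agreement on 5-3-1-3: 5-3-1-1 not covered; anti-dumping (Arlenia, 5-3): +33%; total 26% + 33% = 59%. → 59%.
Line B: copper → 5-3; in bars → 5-3-1; cold-drawn → 5-3-1-2. Scheduled 26%. No special measure applies. → 26%.
Line C: copper → 5-3; tubes → 5-3-3; clad → 5-3-3-3. Scheduled 3%. Arlenia agreement on 5-2-4-2: 5-3-3-3 not covered; Arlenia agreement on 5-3-3: RVC < 55%; Arlenia agreement on 5-3-1-3: 5-3-3-3 not covered; anti-dumping (Arlenia, 5-3): +33%; total 3% + 33% = 36%. → 36%.
Sum: 59% + 26% + 36% = 121%.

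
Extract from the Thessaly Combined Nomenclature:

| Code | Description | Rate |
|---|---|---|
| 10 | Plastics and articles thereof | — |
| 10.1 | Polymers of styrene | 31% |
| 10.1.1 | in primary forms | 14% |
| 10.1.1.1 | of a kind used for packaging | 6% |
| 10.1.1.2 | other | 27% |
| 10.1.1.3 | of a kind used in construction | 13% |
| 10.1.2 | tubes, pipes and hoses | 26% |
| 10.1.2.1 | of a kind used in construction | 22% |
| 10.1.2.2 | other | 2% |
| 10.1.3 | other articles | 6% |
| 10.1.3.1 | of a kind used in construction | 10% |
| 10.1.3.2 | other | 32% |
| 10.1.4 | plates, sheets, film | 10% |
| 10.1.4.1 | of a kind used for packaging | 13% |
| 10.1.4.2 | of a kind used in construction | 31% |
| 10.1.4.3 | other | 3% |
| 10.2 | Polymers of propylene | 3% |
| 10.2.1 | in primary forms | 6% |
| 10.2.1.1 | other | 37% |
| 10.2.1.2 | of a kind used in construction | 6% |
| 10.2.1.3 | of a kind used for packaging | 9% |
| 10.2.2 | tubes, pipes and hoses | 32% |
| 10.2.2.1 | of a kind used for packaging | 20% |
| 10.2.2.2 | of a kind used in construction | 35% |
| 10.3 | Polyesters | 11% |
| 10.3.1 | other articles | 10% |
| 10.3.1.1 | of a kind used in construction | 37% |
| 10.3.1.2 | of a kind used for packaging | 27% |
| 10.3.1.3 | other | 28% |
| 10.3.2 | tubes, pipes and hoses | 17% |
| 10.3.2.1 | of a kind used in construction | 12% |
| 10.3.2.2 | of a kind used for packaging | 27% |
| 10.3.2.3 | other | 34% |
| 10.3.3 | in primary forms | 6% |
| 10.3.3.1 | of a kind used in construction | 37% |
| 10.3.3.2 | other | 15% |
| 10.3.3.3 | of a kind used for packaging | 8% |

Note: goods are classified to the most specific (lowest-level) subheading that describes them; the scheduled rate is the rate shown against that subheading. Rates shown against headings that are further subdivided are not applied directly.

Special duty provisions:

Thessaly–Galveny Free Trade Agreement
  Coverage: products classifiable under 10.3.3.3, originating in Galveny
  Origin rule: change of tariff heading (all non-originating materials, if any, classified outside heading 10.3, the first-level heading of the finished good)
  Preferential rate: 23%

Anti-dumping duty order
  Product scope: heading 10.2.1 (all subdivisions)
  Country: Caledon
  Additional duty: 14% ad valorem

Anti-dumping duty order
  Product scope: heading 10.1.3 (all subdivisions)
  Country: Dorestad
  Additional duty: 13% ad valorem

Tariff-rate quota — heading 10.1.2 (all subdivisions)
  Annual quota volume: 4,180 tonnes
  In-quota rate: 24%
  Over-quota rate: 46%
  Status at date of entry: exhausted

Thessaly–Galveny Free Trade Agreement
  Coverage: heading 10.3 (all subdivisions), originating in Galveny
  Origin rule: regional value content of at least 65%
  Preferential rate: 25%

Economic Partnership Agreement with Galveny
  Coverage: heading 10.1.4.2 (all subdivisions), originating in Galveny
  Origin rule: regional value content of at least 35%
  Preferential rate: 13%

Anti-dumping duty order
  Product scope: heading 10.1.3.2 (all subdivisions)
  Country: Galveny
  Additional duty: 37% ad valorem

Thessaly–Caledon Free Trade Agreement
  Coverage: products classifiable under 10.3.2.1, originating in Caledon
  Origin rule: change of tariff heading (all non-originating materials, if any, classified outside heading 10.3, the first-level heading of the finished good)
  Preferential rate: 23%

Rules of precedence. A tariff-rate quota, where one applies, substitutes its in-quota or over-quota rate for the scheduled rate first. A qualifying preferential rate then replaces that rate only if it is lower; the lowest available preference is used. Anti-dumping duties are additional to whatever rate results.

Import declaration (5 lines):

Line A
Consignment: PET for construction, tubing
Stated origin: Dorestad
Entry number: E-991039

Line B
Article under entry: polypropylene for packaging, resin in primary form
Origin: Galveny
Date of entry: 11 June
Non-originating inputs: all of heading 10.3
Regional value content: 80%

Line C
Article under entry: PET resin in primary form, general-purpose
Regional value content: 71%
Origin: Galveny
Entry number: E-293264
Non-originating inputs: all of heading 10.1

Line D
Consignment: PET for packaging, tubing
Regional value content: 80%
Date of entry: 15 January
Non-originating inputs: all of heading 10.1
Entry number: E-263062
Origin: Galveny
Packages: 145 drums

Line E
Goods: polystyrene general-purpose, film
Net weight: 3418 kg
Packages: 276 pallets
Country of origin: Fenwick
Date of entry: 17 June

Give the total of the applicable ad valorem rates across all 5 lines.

64%

Line A: PET → 10.3; tubing → 10.3.2; for construction → 10.3.2.1. Scheduled 12%. No special measure applies. → 12%.
Line B: polypropylene → 10.2; resin in primary form → 10.2.1; for packaging → 10.2.1.3. Scheduled 9%. Galveny agreement on 10.3.3.3: 10.2.1.3 not covered; Galveny agreement on 10.3: 10.2.1.3 not covered; Galveny agreement on 10.1.4.2: 10.2.1.3 not covered. → 9%.
Line C: PET → 10.3; resin in primary form → 10.3.3; general-purpose → 10.3.3.2. Scheduled 15%. Galveny agreement on 10.3.3.3: 10.3.3.2 not covered; Galveny agreement on 10.3: RVC ≥ 65% → 25% available; Galveny agreement on 10.1.4.2: 10.3.3.2 not covered; preference 25% not lower than 15% → no reduction. → 15%.
Line D: PET → 10.3; tubing → 10.3.2; for packaging → 10.3.2.2. Scheduled 27%. Galveny agreement on 10.3.3.3: 10.3.2.2 not covered; Galveny agreement on 10.3: RVC ≥ 65% → 25% available; Galveny agreement on 10.1.4.2: 10.3.2.2 not covered; preferential 25%. → 25%.
Line E: polystyrene → 10.1; film → 10.1.4; general-purpose → 10.1.4.3. Scheduled 3%. No special measure applies. → 3%.
Sum: 12% + 9% + 15% + 25% + 3% = 64%.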